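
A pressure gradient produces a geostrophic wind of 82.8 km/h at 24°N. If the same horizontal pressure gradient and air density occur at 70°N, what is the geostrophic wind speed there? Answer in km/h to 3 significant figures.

With the same pressure gradient and density, V_g ∝ 1/f ∝ 1/sin φ.
V₂ = V₁ · sin φ₁ / sin φ₂ = 82.8 × sin 24° / sin 70°
V₂ = 82.8 × 0.4067/0.9397 = 35.8 km/h

35.8 km/h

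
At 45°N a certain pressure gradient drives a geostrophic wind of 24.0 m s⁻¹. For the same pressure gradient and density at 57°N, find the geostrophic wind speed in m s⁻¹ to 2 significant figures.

20 m s⁻¹

With the same pressure gradient and density, V_g ∝ 1/f ∝ 1/sin φ.
V₂ = V₁ · sin φ₁ / sin φ₂ = 24.0 × sin 45° / sin 57°
V₂ = 24.0 × 0.7071/0.8387 = 20 m s⁻¹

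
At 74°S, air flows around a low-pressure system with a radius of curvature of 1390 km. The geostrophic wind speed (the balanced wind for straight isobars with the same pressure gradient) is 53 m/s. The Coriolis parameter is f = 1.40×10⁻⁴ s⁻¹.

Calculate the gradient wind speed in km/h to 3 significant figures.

156 km/h

Around a low, centrifugal force acts outward with Coriolis, so pressure-gradient force balances both:
(1/ρ)|∂P/∂n| = fV + V²/R  →  V² + fR·V − fR·V_g = 0
With fR = 1.40×10⁻⁴ × 1390×10³ m = 195 m/s:
V = [−fR + √((fR)² + 4 fR V_g)]/2 = [−195 + √(195² + 4×195×53)]/2 = 43.3 m/s
Subgeostrophic (V < V_g = 53 m/s), as expected around a low.
Converting: 43.3 m/s × 3.6 = 156 km/h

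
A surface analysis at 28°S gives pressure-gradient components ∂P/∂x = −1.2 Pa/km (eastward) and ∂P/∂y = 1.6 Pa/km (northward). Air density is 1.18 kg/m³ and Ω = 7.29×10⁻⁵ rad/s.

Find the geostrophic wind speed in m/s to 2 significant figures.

25 m/s

Coriolis parameter at 28°S:
f = 2Ω sin φ = 2 × 7.29×10⁻⁵ × sin 28° = 6.84×10⁻⁵ s⁻¹
In the Southern Hemisphere f is negative: f = −6.84×10⁻⁵ s⁻¹.
Component geostrophic relations (x east, y north):
u_g = −(1/(fρ)) ∂P/∂y,  v_g = (1/(fρ)) ∂P/∂x
u_g = −(1.6×10⁻³)/(−6.84×10⁻⁵ × 1.18) = 19.8 m/s;  v_g = (−1.2×10⁻³)/(−6.84×10⁻⁵ × 1.18) = 14.9 m/s
|V_g| = √(u_g² + v_g²) = 24.8 m/s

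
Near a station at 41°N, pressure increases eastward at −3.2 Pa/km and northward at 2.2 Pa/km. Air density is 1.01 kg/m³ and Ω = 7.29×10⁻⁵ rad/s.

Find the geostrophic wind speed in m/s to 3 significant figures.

40.2 m/s

Coriolis parameter at 41°N:
f = 2Ω sin φ = 2 × 7.29×10⁻⁵ × sin 41° = 9.57×10⁻⁵ s⁻¹
Component geostrophic relations (x east, y north):
u_g = −(1/(fρ)) ∂P/∂y,  v_g = (1/(fρ)) ∂P/∂x
u_g = −(2.2×10⁻³)/(9.57×10⁻⁵ × 1.01) = −22.8 m/s;  v_g = (−3.2×10⁻³)/(9.57×10⁻⁵ × 1.01) = −33.1 m/s
|V_g| = √(u_g² + v_g²) = 40.2 m/s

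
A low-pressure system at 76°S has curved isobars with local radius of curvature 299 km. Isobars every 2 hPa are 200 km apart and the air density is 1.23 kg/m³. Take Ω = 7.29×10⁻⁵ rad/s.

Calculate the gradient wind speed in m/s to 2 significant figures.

5.1 m/s

Coriolis parameter at 76°S:
f = 2Ω sin φ = 2 × 7.29×10⁻⁵ × sin 76° = 1.41×10⁻⁴ s⁻¹
Pressure gradient: |∂P/∂n| = 200 Pa / 200000 m = 1.00×10⁻³ Pa/m
Geostrophic speed: V_g = |∂P/∂n|/(fρ) = 1.00×10⁻³/(1.41×10⁻⁴ × 1.23) = 5.75 m/s
Around a low, centrifugal force acts outward with Coriolis, so pressure-gradient force balances both:
(1/ρ)|∂P/∂n| = fV + V²/R  →  V² + fR·V − fR·V_g = 0
With fR = 1.41×10⁻⁴ × 299×10³ m = 42.3 m/s:
V = [−fR + √((fR)² + 4 fR V_g)]/2 = [−42.3 + √(42.3² + 4×42.3×5.75)]/2 = 5.13 m/s
Subgeostrophic (V < V_g = 5.75 m/s), as expected around a low.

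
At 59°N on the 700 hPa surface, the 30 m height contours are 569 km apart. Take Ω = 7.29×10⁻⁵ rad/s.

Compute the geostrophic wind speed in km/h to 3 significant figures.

Coriolis parameter at 59°N:
f = 2Ω sin φ = 2 × 7.29×10⁻⁵ × sin 59° = 1.25×10⁻⁴ s⁻¹
Height gradient: |∂Z/∂n| = 30 m / 569000 m = 5.27×10⁻⁵
On a pressure surface, geostrophic balance gives V_g = (g/f)|∂Z/∂n|:
V_g = 9.81 × 5.27×10⁻⁵ / 1.25×10⁻⁴ = 4.14 m/s
Converting: 4.14 m/s × 3.6 = 14.9 km/h

14.9 km/h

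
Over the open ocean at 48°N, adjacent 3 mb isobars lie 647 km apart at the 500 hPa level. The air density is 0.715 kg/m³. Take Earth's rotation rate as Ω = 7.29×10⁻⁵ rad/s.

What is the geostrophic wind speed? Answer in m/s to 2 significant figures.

6.0 m/s

Coriolis parameter at 48°N:
f = 2Ω sin φ = 2 × 7.29×10⁻⁵ × sin 48° = 1.08×10⁻⁴ s⁻¹
Pressure gradient: |∂P/∂n| = 300 Pa / 647000 m = 4.64×10⁻⁴ Pa/m
Geostrophic balance (pressure-gradient force = Coriolis force):
V_g = (1/(fρ)) |∂P/∂n| = 4.64×10⁻⁴ / (1.08×10⁻⁴ × 0.715) = 5.99 m/s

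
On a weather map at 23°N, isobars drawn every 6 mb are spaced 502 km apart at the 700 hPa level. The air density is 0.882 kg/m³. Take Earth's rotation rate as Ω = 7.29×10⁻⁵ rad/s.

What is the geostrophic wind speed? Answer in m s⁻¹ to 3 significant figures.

23.8 m s⁻¹

Coriolis parameter at 23°N:
f = 2Ω sin φ = 2 × 7.29×10⁻⁵ × sin 23° = 5.70×10⁻⁵ s⁻¹
Pressure gradient: |∂P/∂n| = 600 Pa / 502000 m = 1.20×10⁻³ Pa/m
Geostrophic balance (pressure-gradient force = Coriolis force):
V_g = (1/(fρ)) |∂P/∂n| = 1.20×10⁻³ / (5.70×10⁻⁵ × 0.882) = 23.8 m/s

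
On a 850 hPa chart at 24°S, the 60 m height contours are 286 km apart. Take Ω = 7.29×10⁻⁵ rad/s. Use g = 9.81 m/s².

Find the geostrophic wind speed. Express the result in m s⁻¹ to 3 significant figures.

Coriolis parameter at 24°S:
f = 2Ω sin φ = 2 × 7.29×10⁻⁵ × sin 24° = 5.93×10⁻⁵ s⁻¹
Height gradient: |∂Z/∂n| = 60 m / 286000 m = 2.10×10⁻⁴
On a pressure surface, geostrophic balance gives V_g = (g/f)|∂Z/∂n|:
V_g = 9.81 × 2.10×10⁻⁴ / 5.93×10⁻⁵ = 34.7 m/s

34.7 m s⁻¹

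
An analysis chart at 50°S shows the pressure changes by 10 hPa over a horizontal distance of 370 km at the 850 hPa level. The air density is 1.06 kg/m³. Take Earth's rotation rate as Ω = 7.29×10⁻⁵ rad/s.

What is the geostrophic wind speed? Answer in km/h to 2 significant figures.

82 km/h

Coriolis parameter at 50°S:
f = 2Ω sin φ = 2 × 7.29×10⁻⁵ × sin 50° = 1.12×10⁻⁴ s⁻¹
Pressure gradient: |∂P/∂n| = 1000 Pa / 370000 m = 2.70×10⁻³ Pa/m
Geostrophic balance (pressure-gradient force = Coriolis force):
V_g = (1/(fρ)) |∂P/∂n| = 2.70×10⁻³ / (1.12×10⁻⁴ × 1.06) = 22.8 m/s
Converting: 22.8 m/s × 3.6 = 82 km/h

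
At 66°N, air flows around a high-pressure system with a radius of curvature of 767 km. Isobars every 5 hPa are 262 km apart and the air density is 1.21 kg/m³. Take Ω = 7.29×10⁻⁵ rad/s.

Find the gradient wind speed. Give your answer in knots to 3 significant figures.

26.6 knots

Coriolis parameter at 66°N:
f = 2Ω sin φ = 2 × 7.29×10⁻⁵ × sin 66° = 1.33×10⁻⁴ s⁻¹
Pressure gradient: |∂P/∂n| = 500 Pa / 262000 m = 1.91×10⁻³ Pa/m
Geostrophic speed: V_g = |∂P/∂n|/(fρ) = 1.91×10⁻³/(1.33×10⁻⁴ × 1.21) = 11.8 m/s
Around a high, pressure-gradient force acts outward with centrifugal, so Coriolis balances both:
fV = (1/ρ)|∂P/∂n| + V²/R  →  V² − fR·V + fR·V_g = 0
With fR = 1.33×10⁻⁴ × 767×10³ m = 102 m/s:
V = [fR − √((fR)² − 4 fR V_g)]/2 = [102 − √(102² − 4×102×11.8)]/2 = 13.7 m/s
Supergeostrophic (V > V_g = 11.8 m/s), as expected around a high.
Converting: 13.7 m/s × 1.944 = 26.6 knots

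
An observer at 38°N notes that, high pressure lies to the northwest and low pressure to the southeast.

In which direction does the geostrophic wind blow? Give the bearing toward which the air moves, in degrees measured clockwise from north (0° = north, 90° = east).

225°

The pressure-gradient force points toward the southeast (bearing 135°).
Geostrophic balance: in the Northern Hemisphere the Coriolis force deflects motion to the right, so the geostrophic wind blows 90° to the right of the pressure-gradient force (low pressure on the left).
Rotating 135° by 90° clockwise gives 225° — the wind blows toward the southwest.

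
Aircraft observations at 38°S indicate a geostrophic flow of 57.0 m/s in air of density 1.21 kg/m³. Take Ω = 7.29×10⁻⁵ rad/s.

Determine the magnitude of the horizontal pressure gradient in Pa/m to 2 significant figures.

Coriolis parameter at 38°S:
f = 2Ω sin φ = 2 × 7.29×10⁻⁵ × sin 38° = 8.98×10⁻⁵ s⁻¹
Geostrophic balance rearranged: |∂P/∂n| = f ρ V_g
|∂P/∂n| = 8.98×10⁻⁵ × 1.21 × 57.0 = 6.19×10⁻³ Pa/m

6.2×10⁻³ Pa/m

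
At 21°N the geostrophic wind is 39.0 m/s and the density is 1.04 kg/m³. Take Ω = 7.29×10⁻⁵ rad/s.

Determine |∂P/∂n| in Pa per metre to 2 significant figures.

2.1×10⁻³ Pa/m

Coriolis parameter at 21°N:
f = 2Ω sin φ = 2 × 7.29×10⁻⁵ × sin 21° = 5.23×10⁻⁵ s⁻¹
Geostrophic balance rearranged: |∂P/∂n| = f ρ V_g
|∂P/∂n| = 5.23×10⁻⁵ × 1.04 × 39.0 = 2.12×10⁻³ Pa/m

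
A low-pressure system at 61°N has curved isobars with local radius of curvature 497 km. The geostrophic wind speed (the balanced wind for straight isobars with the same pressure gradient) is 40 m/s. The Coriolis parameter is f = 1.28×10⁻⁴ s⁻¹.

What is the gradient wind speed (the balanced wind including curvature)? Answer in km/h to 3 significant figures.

Around a low, centrifugal force acts outward with Coriolis, so pressure-gradient force balances both:
(1/ρ)|∂P/∂n| = fV + V²/R  →  V² + fR·V − fR·V_g = 0
With fR = 1.28×10⁻⁴ × 497×10³ m = 63.6 m/s:
V = [−fR + √((fR)² + 4 fR V_g)]/2 = [−63.6 + √(63.6² + 4×63.6×40)]/2 = 27.8 m/s
Subgeostrophic (V < V_g = 40 m/s), as expected around a low.
Converting: 27.8 m/s × 3.6 = 100 km/h

100 km/h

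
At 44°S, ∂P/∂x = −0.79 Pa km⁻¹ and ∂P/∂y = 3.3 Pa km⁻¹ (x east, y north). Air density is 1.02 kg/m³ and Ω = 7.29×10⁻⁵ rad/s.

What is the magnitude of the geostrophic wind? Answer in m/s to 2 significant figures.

Coriolis parameter at 44°S:
f = 2Ω sin φ = 2 × 7.29×10⁻⁵ × sin 44° = 1.01×10⁻⁴ s⁻¹
In the Southern Hemisphere f is negative: f = −1.01×10⁻⁴ s⁻¹.
Component geostrophic relations (x east, y north):
u_g = −(1/(fρ)) ∂P/∂y,  v_g = (1/(fρ)) ∂P/∂x
u_g = −(3.3×10⁻³)/(−1.01×10⁻⁴ × 1.02) = 31.9 m/s;  v_g = (−0.79×10⁻³)/(−1.01×10⁻⁴ × 1.02) = 7.65 m/s
|V_g| = √(u_g² + v_g²) = 32.8 m/s

33 m/s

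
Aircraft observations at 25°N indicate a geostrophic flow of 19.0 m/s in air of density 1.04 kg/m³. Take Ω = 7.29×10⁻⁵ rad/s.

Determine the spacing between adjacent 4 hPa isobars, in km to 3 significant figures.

329 km

Coriolis parameter at 25°N:
f = 2Ω sin φ = 2 × 7.29×10⁻⁵ × sin 25° = 6.16×10⁻⁵ s⁻¹
Geostrophic balance rearranged: |∂P/∂n| = f ρ V_g
|∂P/∂n| = 6.16×10⁻⁵ × 1.04 × 19.0 = 1.22×10⁻³ Pa/m
Isobar spacing: Δn = ΔP/|∂P/∂n| = 400 Pa / 1.22×10⁻³ Pa/m = 328524 m ≈ 329 km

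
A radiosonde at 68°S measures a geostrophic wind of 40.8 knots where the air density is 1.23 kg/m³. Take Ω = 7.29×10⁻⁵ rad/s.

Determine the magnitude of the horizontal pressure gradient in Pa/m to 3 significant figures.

3.49×10⁻³ Pa/m

Coriolis parameter at 68°S:
f = 2Ω sin φ = 2 × 7.29×10⁻⁵ × sin 68° = 1.35×10⁻⁴ s⁻¹
Wind speed in SI: 40.8 knots = 21.0 m/s
Geostrophic balance rearranged: |∂P/∂n| = f ρ V_g
|∂P/∂n| = 1.35×10⁻⁴ × 1.23 × 21.0 = 3.49×10⁻³ Pa/m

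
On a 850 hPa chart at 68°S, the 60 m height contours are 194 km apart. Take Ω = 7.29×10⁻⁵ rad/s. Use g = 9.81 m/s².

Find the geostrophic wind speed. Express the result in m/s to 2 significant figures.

Coriolis parameter at 68°S:
f = 2Ω sin φ = 2 × 7.29×10⁻⁵ × sin 68° = 1.35×10⁻⁴ s⁻¹
Height gradient: |∂Z/∂n| = 60 m / 194000 m = 3.09×10⁻⁴
On a pressure surface, geostrophic balance gives V_g = (g/f)|∂Z/∂n|:
V_g = 9.81 × 3.09×10⁻⁴ / 1.35×10⁻⁴ = 22.4 m/s

22 m/s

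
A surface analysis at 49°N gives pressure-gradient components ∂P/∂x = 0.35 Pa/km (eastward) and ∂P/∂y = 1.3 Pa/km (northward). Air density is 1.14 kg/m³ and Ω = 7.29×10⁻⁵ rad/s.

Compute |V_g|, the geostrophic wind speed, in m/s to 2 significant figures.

Coriolis parameter at 49°N:
f = 2Ω sin φ = 2 × 7.29×10⁻⁵ × sin 49° = 1.10×10⁻⁴ s⁻¹
Component geostrophic relations (x east, y north):
u_g = −(1/(fρ)) ∂P/∂y,  v_g = (1/(fρ)) ∂P/∂x
u_g = −(1.3×10⁻³)/(1.10×10⁻⁴ × 1.14) = −10.4 m/s;  v_g = (0.35×10⁻³)/(1.10×10⁻⁴ × 1.14) = 2.79 m/s
|V_g| = √(u_g² + v_g²) = 10.7 m/s

11 m/s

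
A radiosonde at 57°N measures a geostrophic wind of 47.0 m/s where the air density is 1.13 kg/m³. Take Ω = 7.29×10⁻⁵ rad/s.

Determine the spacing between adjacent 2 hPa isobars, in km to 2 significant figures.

31 km

Coriolis parameter at 57°N:
f = 2Ω sin φ = 2 × 7.29×10⁻⁵ × sin 57° = 1.22×10⁻⁴ s⁻¹
Geostrophic balance rearranged: |∂P/∂n| = f ρ V_g
|∂P/∂n| = 1.22×10⁻⁴ × 1.13 × 47.0 = 6.49×10⁻³ Pa/m
Isobar spacing: Δn = ΔP/|∂P/∂n| = 200 Pa / 6.49×10⁻³ Pa/m = 30797 m ≈ 31 km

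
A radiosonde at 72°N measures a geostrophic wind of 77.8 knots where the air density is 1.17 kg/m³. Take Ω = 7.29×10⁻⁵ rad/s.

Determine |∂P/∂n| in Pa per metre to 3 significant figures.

6.49×10⁻³ Pa/m

Coriolis parameter at 72°N:
f = 2Ω sin φ = 2 × 7.29×10⁻⁵ × sin 72° = 1.39×10⁻⁴ s⁻¹
Wind speed in SI: 77.8 knots = 40.0 m/s
Geostrophic balance rearranged: |∂P/∂n| = f ρ V_g
|∂P/∂n| = 1.39×10⁻⁴ × 1.17 × 40.0 = 6.49×10⁻³ Pa/m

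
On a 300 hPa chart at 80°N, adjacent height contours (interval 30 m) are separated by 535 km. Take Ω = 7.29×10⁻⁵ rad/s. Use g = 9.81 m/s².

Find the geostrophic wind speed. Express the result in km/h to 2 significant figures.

14 km/h

Coriolis parameter at 80°N:
f = 2Ω sin φ = 2 × 7.29×10⁻⁵ × sin 80° = 1.44×10⁻⁴ s⁻¹
Height gradient: |∂Z/∂n| = 30 m / 535000 m = 5.61×10⁻⁵
On a pressure surface, geostrophic balance gives V_g = (g/f)|∂Z/∂n|:
V_g = 9.81 × 5.61×10⁻⁵ / 1.44×10⁻⁴ = 3.83 m/s
Converting: 3.83 m/s × 3.6 = 14 km/h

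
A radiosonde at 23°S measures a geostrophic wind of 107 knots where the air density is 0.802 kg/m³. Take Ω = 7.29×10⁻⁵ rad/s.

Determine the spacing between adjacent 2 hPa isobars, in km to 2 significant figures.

Coriolis parameter at 23°S:
f = 2Ω sin φ = 2 × 7.29×10⁻⁵ × sin 23° = 5.70×10⁻⁵ s⁻¹
Wind speed in SI: 107 knots = 55.0 m/s
Geostrophic balance rearranged: |∂P/∂n| = f ρ V_g
|∂P/∂n| = 5.70×10⁻⁵ × 0.802 × 55.0 = 2.51×10⁻³ Pa/m
Isobar spacing: Δn = ΔP/|∂P/∂n| = 200 Pa / 2.51×10⁻³ Pa/m = 79524 m ≈ 80 km

80 km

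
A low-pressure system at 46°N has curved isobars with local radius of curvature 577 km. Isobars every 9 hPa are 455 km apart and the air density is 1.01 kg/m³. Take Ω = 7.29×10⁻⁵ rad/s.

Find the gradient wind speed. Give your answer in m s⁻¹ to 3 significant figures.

15.0 m s⁻¹

Coriolis parameter at 46°N:
f = 2Ω sin φ = 2 × 7.29×10⁻⁵ × sin 46° = 1.05×10⁻⁴ s⁻¹
Pressure gradient: |∂P/∂n| = 900 Pa / 455000 m = 1.98×10⁻³ Pa/m
Geostrophic speed: V_g = |∂P/∂n|/(fρ) = 1.98×10⁻³/(1.05×10⁻⁴ × 1.01) = 18.7 m/s
Around a low, centrifugal force acts outward with Coriolis, so pressure-gradient force balances both:
(1/ρ)|∂P/∂n| = fV + V²/R  →  V² + fR·V − fR·V_g = 0
With fR = 1.05×10⁻⁴ × 577×10³ m = 60.5 m/s:
V = [−fR + √((fR)² + 4 fR V_g)]/2 = [−60.5 + √(60.5² + 4×60.5×18.7)]/2 = 15 m/s
Subgeostrophic (V < V_g = 18.7 m/s), as expected around a low.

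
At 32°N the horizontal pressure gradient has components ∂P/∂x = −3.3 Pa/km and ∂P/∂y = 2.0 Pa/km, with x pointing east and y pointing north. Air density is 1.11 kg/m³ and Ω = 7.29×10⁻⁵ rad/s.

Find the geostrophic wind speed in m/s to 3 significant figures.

45.0 m/s

Coriolis parameter at 32°N:
f = 2Ω sin φ = 2 × 7.29×10⁻⁵ × sin 32° = 7.73×10⁻⁵ s⁻¹
Component geostrophic relations (x east, y north):
u_g = −(1/(fρ)) ∂P/∂y,  v_g = (1/(fρ)) ∂P/∂x
u_g = −(2.0×10⁻³)/(7.73×10⁻⁵ × 1.11) = −23.3 m/s;  v_g = (−3.3×10⁻³)/(7.73×10⁻⁵ × 1.11) = −38.5 m/s
|V_g| = √(u_g² + v_g²) = 45.0 m/s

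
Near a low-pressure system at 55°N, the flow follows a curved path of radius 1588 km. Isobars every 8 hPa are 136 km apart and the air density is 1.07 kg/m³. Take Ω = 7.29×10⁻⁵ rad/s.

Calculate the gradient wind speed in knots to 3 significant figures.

Coriolis parameter at 55°N:
f = 2Ω sin φ = 2 × 7.29×10⁻⁵ × sin 55° = 1.19×10⁻⁴ s⁻¹
Pressure gradient: |∂P/∂n| = 800 Pa / 136000 m = 5.88×10⁻³ Pa/m
Geostrophic speed: V_g = |∂P/∂n|/(fρ) = 5.88×10⁻³/(1.19×10⁻⁴ × 1.07) = 46.0 m/s
Around a low, centrifugal force acts outward with Coriolis, so pressure-gradient force balances both:
(1/ρ)|∂P/∂n| = fV + V²/R  →  V² + fR·V − fR·V_g = 0
With fR = 1.19×10⁻⁴ × 1588×10³ m = 190 m/s:
V = [−fR + √((fR)² + 4 fR V_g)]/2 = [−190 + √(190² + 4×190×46)]/2 = 38.3 m/s
Subgeostrophic (V < V_g = 46 m/s), as expected around a low.
Converting: 38.3 m/s × 1.944 = 74.4 knots

74.4 knots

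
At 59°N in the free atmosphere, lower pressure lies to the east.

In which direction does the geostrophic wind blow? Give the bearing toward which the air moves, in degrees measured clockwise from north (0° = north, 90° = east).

180°

The pressure-gradient force points toward the east (bearing 090°).
Geostrophic balance: in the Northern Hemisphere the Coriolis force deflects motion to the right, so the geostrophic wind blows 90° to the right of the pressure-gradient force (low pressure on the left).
Rotating 090° by 90° clockwise gives 180° — the wind blows toward the south.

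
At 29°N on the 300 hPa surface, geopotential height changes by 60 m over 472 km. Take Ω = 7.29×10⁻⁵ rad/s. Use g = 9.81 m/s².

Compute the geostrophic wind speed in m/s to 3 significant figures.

Coriolis parameter at 29°N:
f = 2Ω sin φ = 2 × 7.29×10⁻⁵ × sin 29° = 7.07×10⁻⁵ s⁻¹
Height gradient: |∂Z/∂n| = 60 m / 472000 m = 1.27×10⁻⁴
On a pressure surface, geostrophic balance gives V_g = (g/f)|∂Z/∂n|:
V_g = 9.81 × 1.27×10⁻⁴ / 7.07×10⁻⁵ = 17.6 m/s

17.6 m/s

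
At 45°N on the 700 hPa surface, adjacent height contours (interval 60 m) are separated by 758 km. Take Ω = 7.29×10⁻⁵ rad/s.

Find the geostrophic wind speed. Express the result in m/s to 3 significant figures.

7.53 m/s

Coriolis parameter at 45°N:
f = 2Ω sin φ = 2 × 7.29×10⁻⁵ × sin 45° = 1.03×10⁻⁴ s⁻¹
Height gradient: |∂Z/∂n| = 60 m / 758000 m = 7.92×10⁻⁵
On a pressure surface, geostrophic balance gives V_g = (g/f)|∂Z/∂n|:
V_g = 9.81 × 7.92×10⁻⁵ / 1.03×10⁻⁴ = 7.53 m/s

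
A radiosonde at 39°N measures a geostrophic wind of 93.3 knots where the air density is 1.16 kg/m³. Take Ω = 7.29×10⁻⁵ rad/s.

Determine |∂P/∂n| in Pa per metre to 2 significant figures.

5.1×10⁻³ Pa/m

Coriolis parameter at 39°N:
f = 2Ω sin φ = 2 × 7.29×10⁻⁵ × sin 39° = 9.18×10⁻⁵ s⁻¹
Wind speed in SI: 93.3 knots = 48.0 m/s
Geostrophic balance rearranged: |∂P/∂n| = f ρ V_g
|∂P/∂n| = 9.18×10⁻⁵ × 1.16 × 48.0 = 5.11×10⁻³ Pa/m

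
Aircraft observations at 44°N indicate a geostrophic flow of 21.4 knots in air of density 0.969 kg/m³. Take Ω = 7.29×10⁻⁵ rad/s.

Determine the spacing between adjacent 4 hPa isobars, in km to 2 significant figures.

370 km

Coriolis parameter at 44°N:
f = 2Ω sin φ = 2 × 7.29×10⁻⁵ × sin 44° = 1.01×10⁻⁴ s⁻¹
Wind speed in SI: 21.4 knots = 11.0 m/s
Geostrophic balance rearranged: |∂P/∂n| = f ρ V_g
|∂P/∂n| = 1.01×10⁻⁴ × 0.969 × 11.0 = 1.08×10⁻³ Pa/m
Isobar spacing: Δn = ΔP/|∂P/∂n| = 400 Pa / 1.08×10⁻³ Pa/m = 370216 m ≈ 370 km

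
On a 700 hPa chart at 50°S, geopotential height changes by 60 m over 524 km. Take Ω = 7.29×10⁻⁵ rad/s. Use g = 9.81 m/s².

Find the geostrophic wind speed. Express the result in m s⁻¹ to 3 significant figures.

10.1 m s⁻¹

Coriolis parameter at 50°S:
f = 2Ω sin φ = 2 × 7.29×10⁻⁵ × sin 50° = 1.12×10⁻⁴ s⁻¹
Height gradient: |∂Z/∂n| = 60 m / 524000 m = 1.15×10⁻⁴
On a pressure surface, geostrophic balance gives V_g = (g/f)|∂Z/∂n|:
V_g = 9.81 × 1.15×10⁻⁴ / 1.12×10⁻⁴ = 10.1 m/s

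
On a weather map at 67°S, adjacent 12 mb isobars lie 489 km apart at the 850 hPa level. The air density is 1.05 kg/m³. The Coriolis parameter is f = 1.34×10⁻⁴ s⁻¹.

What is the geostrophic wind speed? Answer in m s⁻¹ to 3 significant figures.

17.4 m s⁻¹

Pressure gradient: |∂P/∂n| = 1200 Pa / 489000 m = 2.45×10⁻³ Pa/m
Geostrophic balance (pressure-gradient force = Coriolis force):
V_g = (1/(fρ)) |∂P/∂n| = 2.45×10⁻³ / (1.34×10⁻⁴ × 1.05) = 17.4 m/s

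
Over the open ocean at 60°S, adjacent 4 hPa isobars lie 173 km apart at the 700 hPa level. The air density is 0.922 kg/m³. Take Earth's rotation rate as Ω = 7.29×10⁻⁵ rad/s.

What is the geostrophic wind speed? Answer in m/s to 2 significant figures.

20 m/s

Coriolis parameter at 60°S:
f = 2Ω sin φ = 2 × 7.29×10⁻⁵ × sin 60° = 1.26×10⁻⁴ s⁻¹
Pressure gradient: |∂P/∂n| = 400 Pa / 173000 m = 2.31×10⁻³ Pa/m
Geostrophic balance (pressure-gradient force = Coriolis force):
V_g = (1/(fρ)) |∂P/∂n| = 2.31×10⁻³ / (1.26×10⁻⁴ × 0.922) = 19.9 m/s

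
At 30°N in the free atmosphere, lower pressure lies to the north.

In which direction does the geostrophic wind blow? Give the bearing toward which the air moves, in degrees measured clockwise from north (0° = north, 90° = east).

The pressure-gradient force points toward the north (bearing 000°).
Geostrophic balance: in the Northern Hemisphere the Coriolis force deflects motion to the right, so the geostrophic wind blows 90° to the right of the pressure-gradient force (low pressure on the left).
Rotating 000° by 90° clockwise gives 090° — the wind blows toward the east.

090°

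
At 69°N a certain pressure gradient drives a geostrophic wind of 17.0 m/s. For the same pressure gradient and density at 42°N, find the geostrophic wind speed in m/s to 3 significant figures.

With the same pressure gradient and density, V_g ∝ 1/f ∝ 1/sin φ.
V₂ = V₁ · sin φ₁ / sin φ₂ = 17.0 × sin 69° / sin 42°
V₂ = 17.0 × 0.9336/0.6691 = 23.7 m/s

23.7 m/s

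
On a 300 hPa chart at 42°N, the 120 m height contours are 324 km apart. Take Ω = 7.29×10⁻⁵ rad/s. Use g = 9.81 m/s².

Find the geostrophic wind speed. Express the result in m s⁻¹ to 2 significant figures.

37 m s⁻¹

Coriolis parameter at 42°N:
f = 2Ω sin φ = 2 × 7.29×10⁻⁵ × sin 42° = 9.76×10⁻⁵ s⁻¹
Height gradient: |∂Z/∂n| = 120 m / 324000 m = 3.70×10⁻⁴
On a pressure surface, geostrophic balance gives V_g = (g/f)|∂Z/∂n|:
V_g = 9.81 × 3.70×10⁻⁴ / 9.76×10⁻⁵ = 37.2 m/s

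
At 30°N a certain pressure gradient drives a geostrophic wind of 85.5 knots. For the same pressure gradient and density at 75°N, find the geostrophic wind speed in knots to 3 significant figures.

44.3 knots

With the same pressure gradient and density, V_g ∝ 1/f ∝ 1/sin φ.
V₂ = V₁ · sin φ₁ / sin φ₂ = 85.5 × sin 30° / sin 75°
V₂ = 85.5 × 0.5000/0.9659 = 44.3 knots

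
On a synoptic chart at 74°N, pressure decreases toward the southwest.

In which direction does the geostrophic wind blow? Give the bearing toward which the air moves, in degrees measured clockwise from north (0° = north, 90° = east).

The pressure-gradient force points toward the southwest (bearing 225°).
Geostrophic balance: in the Northern Hemisphere the Coriolis force deflects motion to the right, so the geostrophic wind blows 90° to the right of the pressure-gradient force (low pressure on the left).
Rotating 225° by 90° clockwise gives 315° — the wind blows toward the northwest.

315°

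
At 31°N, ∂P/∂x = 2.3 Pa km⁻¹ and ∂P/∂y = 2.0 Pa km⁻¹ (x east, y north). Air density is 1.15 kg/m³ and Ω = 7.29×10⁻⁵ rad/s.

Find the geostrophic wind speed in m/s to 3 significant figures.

Coriolis parameter at 31°N:
f = 2Ω sin φ = 2 × 7.29×10⁻⁵ × sin 31° = 7.51×10⁻⁵ s⁻¹
Component geostrophic relations (x east, y north):
u_g = −(1/(fρ)) ∂P/∂y,  v_g = (1/(fρ)) ∂P/∂x
u_g = −(2.0×10⁻³)/(7.51×10⁻⁵ × 1.15) = −23.2 m/s;  v_g = (2.3×10⁻³)/(7.51×10⁻⁵ × 1.15) = 26.6 m/s
|V_g| = √(u_g² + v_g²) = 35.3 m/s

35.3 m/s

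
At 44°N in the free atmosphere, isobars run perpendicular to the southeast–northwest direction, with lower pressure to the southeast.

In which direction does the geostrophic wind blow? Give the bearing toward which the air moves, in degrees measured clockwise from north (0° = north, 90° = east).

225°

The pressure-gradient force points toward the southeast (bearing 135°).
Geostrophic balance: in the Northern Hemisphere the Coriolis force deflects motion to the right, so the geostrophic wind blows 90° to the right of the pressure-gradient force (low pressure on the left).
Rotating 135° by 90° clockwise gives 225° — the wind blows toward the southwest.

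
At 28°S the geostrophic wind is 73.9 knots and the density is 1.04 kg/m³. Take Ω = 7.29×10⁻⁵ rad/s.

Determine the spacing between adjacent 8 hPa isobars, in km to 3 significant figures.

Coriolis parameter at 28°S:
f = 2Ω sin φ = 2 × 7.29×10⁻⁵ × sin 28° = 6.84×10⁻⁵ s⁻¹
Wind speed in SI: 73.9 knots = 38.0 m/s
Geostrophic balance rearranged: |∂P/∂n| = f ρ V_g
|∂P/∂n| = 6.84×10⁻⁵ × 1.04 × 38.0 = 2.71×10⁻³ Pa/m
Isobar spacing: Δn = ΔP/|∂P/∂n| = 800 Pa / 2.71×10⁻³ Pa/m = 295602 m ≈ 296 km

296 km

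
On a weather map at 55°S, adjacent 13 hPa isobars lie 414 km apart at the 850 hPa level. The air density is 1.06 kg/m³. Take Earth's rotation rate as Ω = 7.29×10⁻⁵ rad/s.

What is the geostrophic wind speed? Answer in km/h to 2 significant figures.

Coriolis parameter at 55°S:
f = 2Ω sin φ = 2 × 7.29×10⁻⁵ × sin 55° = 1.19×10⁻⁴ s⁻¹
Pressure gradient: |∂P/∂n| = 1300 Pa / 414000 m = 3.14×10⁻³ Pa/m
Geostrophic balance (pressure-gradient force = Coriolis force):
V_g = (1/(fρ)) |∂P/∂n| = 3.14×10⁻³ / (1.19×10⁻⁴ × 1.06) = 24.8 m/s
Converting: 24.8 m/s × 3.6 = 89 km/h

89 km/h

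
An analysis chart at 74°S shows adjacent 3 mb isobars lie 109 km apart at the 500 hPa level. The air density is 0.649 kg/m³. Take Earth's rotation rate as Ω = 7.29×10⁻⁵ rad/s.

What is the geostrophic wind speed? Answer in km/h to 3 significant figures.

Coriolis parameter at 74°S:
f = 2Ω sin φ = 2 × 7.29×10⁻⁵ × sin 74° = 1.40×10⁻⁴ s⁻¹
Pressure gradient: |∂P/∂n| = 300 Pa / 109000 m = 2.75×10⁻³ Pa/m
Geostrophic balance (pressure-gradient force = Coriolis force):
V_g = (1/(fρ)) |∂P/∂n| = 2.75×10⁻³ / (1.40×10⁻⁴ × 0.649) = 30.3 m/s
Converting: 30.3 m/s × 3.6 = 109 km/h

109 km/h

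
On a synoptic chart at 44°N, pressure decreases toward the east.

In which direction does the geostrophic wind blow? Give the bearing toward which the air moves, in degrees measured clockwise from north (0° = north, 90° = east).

180°

The pressure-gradient force points toward the east (bearing 090°).
Geostrophic balance: in the Northern Hemisphere the Coriolis force deflects motion to the right, so the geostrophic wind blows 90° to the right of the pressure-gradient force (low pressure on the left).
Rotating 090° by 90° clockwise gives 180° — the wind blows toward the south.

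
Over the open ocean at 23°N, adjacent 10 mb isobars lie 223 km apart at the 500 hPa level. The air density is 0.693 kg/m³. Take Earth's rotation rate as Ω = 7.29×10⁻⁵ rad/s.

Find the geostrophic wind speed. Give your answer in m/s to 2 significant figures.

110 m/s

Coriolis parameter at 23°N:
f = 2Ω sin φ = 2 × 7.29×10⁻⁵ × sin 23° = 5.70×10⁻⁵ s⁻¹
Pressure gradient: |∂P/∂n| = 1000 Pa / 223000 m = 4.48×10⁻³ Pa/m
Geostrophic balance (pressure-gradient force = Coriolis force):
V_g = (1/(fρ)) |∂P/∂n| = 4.48×10⁻³ / (5.70×10⁻⁵ × 0.693) = 114 m/s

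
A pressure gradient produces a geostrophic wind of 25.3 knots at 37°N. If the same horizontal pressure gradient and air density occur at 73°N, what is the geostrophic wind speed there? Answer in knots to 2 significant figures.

With the same pressure gradient and density, V_g ∝ 1/f ∝ 1/sin φ.
V₂ = V₁ · sin φ₁ / sin φ₂ = 25.3 × sin 37° / sin 73°
V₂ = 25.3 × 0.6018/0.9563 = 16 knots

16 knots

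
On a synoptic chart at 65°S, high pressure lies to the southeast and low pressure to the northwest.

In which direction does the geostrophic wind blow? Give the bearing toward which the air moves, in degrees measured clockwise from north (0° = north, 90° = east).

225°

The pressure-gradient force points toward the northwest (bearing 315°).
Geostrophic balance: in the Southern Hemisphere the Coriolis force deflects motion to the left, so the geostrophic wind blows 90° to the left of the pressure-gradient force (low pressure on the right).
Rotating 315° by 90° counterclockwise gives 225° — the wind blows toward the southwest.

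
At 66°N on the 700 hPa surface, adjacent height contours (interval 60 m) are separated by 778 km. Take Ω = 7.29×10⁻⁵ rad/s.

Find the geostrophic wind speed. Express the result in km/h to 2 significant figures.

20 km/h

Coriolis parameter at 66°N:
f = 2Ω sin φ = 2 × 7.29×10⁻⁵ × sin 66° = 1.33×10⁻⁴ s⁻¹
Height gradient: |∂Z/∂n| = 60 m / 778000 m = 7.71×10⁻⁵
On a pressure surface, geostrophic balance gives V_g = (g/f)|∂Z/∂n|:
V_g = 9.81 × 7.71×10⁻⁵ / 1.33×10⁻⁴ = 5.68 m/s
Converting: 5.68 m/s × 3.6 = 20 km/h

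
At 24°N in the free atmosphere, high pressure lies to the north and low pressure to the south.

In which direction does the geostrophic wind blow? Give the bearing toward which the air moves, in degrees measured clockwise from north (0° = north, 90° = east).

The pressure-gradient force points toward the south (bearing 180°).
Geostrophic balance: in the Northern Hemisphere the Coriolis force deflects motion to the right, so the geostrophic wind blows 90° to the right of the pressure-gradient force (low pressure on the left).
Rotating 180° by 90° clockwise gives 270° — the wind blows toward the west.

270°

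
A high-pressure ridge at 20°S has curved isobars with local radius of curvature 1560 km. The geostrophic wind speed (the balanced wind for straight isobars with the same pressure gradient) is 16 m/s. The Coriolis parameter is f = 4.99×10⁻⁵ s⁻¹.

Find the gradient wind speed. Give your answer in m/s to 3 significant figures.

Around a high, pressure-gradient force acts outward with centrifugal, so Coriolis balances both:
fV = (1/ρ)|∂P/∂n| + V²/R  →  V² − fR·V + fR·V_g = 0
With fR = 4.99×10⁻⁵ × 1560×10³ m = 77.8 m/s:
V = [fR − √((fR)² − 4 fR V_g)]/2 = [77.8 − √(77.8² − 4×77.8×16)]/2 = 22.5 m/s
Supergeostrophic (V > V_g = 16 m/s), as expected around a high.

22.5 m/s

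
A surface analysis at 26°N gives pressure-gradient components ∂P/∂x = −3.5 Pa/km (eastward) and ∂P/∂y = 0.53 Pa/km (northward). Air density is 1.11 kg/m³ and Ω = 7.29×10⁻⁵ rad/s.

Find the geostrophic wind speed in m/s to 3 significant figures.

Coriolis parameter at 26°N:
f = 2Ω sin φ = 2 × 7.29×10⁻⁵ × sin 26° = 6.39×10⁻⁵ s⁻¹
Component geostrophic relations (x east, y north):
u_g = −(1/(fρ)) ∂P/∂y,  v_g = (1/(fρ)) ∂P/∂x
u_g = −(0.53×10⁻³)/(6.39×10⁻⁵ × 1.11) = −7.47 m/s;  v_g = (−3.5×10⁻³)/(6.39×10⁻⁵ × 1.11) = −49.3 m/s
|V_g| = √(u_g² + v_g²) = 49.9 m/s

49.9 m/s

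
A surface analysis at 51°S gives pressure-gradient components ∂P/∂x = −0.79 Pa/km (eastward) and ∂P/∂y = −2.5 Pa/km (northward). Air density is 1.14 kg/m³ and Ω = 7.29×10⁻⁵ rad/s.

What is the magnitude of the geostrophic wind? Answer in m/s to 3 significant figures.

Coriolis parameter at 51°S:
f = 2Ω sin φ = 2 × 7.29×10⁻⁵ × sin 51° = 1.13×10⁻⁴ s⁻¹
In the Southern Hemisphere f is negative: f = −1.13×10⁻⁴ s⁻¹.
Component geostrophic relations (x east, y north):
u_g = −(1/(fρ)) ∂P/∂y,  v_g = (1/(fρ)) ∂P/∂x
u_g = −(−2.5×10⁻³)/(−1.13×10⁻⁴ × 1.14) = −19.4 m/s;  v_g = (−0.79×10⁻³)/(−1.13×10⁻⁴ × 1.14) = 6.12 m/s
|V_g| = √(u_g² + v_g²) = 20.3 m/s

20.3 m/s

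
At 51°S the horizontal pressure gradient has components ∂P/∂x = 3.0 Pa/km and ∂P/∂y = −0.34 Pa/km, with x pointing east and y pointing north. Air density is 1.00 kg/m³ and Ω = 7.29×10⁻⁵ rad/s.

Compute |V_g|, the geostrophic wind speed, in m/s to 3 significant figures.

Coriolis parameter at 51°S:
f = 2Ω sin φ = 2 × 7.29×10⁻⁵ × sin 51° = 1.13×10⁻⁴ s⁻¹
In the Southern Hemisphere f is negative: f = −1.13×10⁻⁴ s⁻¹.
Component geostrophic relations (x east, y north):
u_g = −(1/(fρ)) ∂P/∂y,  v_g = (1/(fρ)) ∂P/∂x
u_g = −(−0.34×10⁻³)/(−1.13×10⁻⁴ × 1.00) = −3.00 m/s;  v_g = (3.0×10⁻³)/(−1.13×10⁻⁴ × 1.00) = −26.5 m/s
|V_g| = √(u_g² + v_g²) = 26.6 m/s

26.6 m/s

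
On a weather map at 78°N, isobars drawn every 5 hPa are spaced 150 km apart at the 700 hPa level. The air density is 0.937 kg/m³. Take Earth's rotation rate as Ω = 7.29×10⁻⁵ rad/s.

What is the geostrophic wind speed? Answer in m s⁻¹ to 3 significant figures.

24.9 m s⁻¹

Coriolis parameter at 78°N:
f = 2Ω sin φ = 2 × 7.29×10⁻⁵ × sin 78° = 1.43×10⁻⁴ s⁻¹
Pressure gradient: |∂P/∂n| = 500 Pa / 150000 m = 3.33×10⁻³ Pa/m
Geostrophic balance (pressure-gradient force = Coriolis force):
V_g = (1/(fρ)) |∂P/∂n| = 3.33×10⁻³ / (1.43×10⁻⁴ × 0.937) = 24.9 m/s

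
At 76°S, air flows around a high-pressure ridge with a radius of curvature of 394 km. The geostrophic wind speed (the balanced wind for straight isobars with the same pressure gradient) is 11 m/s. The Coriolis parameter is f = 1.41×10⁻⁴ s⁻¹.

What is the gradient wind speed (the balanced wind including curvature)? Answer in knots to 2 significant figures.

Around a high, pressure-gradient force acts outward with centrifugal, so Coriolis balances both:
fV = (1/ρ)|∂P/∂n| + V²/R  →  V² − fR·V + fR·V_g = 0
With fR = 1.41×10⁻⁴ × 394×10³ m = 55.6 m/s:
V = [fR − √((fR)² − 4 fR V_g)]/2 = [55.6 − √(55.6² − 4×55.6×11)]/2 = 15.1 m/s
Supergeostrophic (V > V_g = 11 m/s), as expected around a high.
Converting: 15.1 m/s × 1.944 = 29 knots

29 knots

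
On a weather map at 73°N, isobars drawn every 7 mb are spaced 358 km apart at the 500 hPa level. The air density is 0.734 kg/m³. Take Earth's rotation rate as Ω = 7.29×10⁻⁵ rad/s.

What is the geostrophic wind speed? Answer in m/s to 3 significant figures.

Coriolis parameter at 73°N:
f = 2Ω sin φ = 2 × 7.29×10⁻⁵ × sin 73° = 1.39×10⁻⁴ s⁻¹
Pressure gradient: |∂P/∂n| = 700 Pa / 358000 m = 1.96×10⁻³ Pa/m
Geostrophic balance (pressure-gradient force = Coriolis force):
V_g = (1/(fρ)) |∂P/∂n| = 1.96×10⁻³ / (1.39×10⁻⁴ × 0.734) = 19.1 m/s

19.1 m/s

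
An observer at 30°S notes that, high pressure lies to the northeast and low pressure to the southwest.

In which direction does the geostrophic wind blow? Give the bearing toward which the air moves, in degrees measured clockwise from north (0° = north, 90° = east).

The pressure-gradient force points toward the southwest (bearing 225°).
Geostrophic balance: in the Southern Hemisphere the Coriolis force deflects motion to the left, so the geostrophic wind blows 90° to the left of the pressure-gradient force (low pressure on the right).
Rotating 225° by 90° counterclockwise gives 135° — the wind blows toward the southeast.

135°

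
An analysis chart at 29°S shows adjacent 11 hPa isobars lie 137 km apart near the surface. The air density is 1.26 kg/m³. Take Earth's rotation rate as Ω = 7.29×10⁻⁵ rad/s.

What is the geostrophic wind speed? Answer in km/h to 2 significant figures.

320 km/h

Coriolis parameter at 29°S:
f = 2Ω sin φ = 2 × 7.29×10⁻⁵ × sin 29° = 7.07×10⁻⁵ s⁻¹
Pressure gradient: |∂P/∂n| = 1100 Pa / 137000 m = 8.03×10⁻³ Pa/m
Geostrophic balance (pressure-gradient force = Coriolis force):
V_g = (1/(fρ)) |∂P/∂n| = 8.03×10⁻³ / (7.07×10⁻⁵ × 1.26) = 90.2 m/s
Converting: 90.2 m/s × 3.6 = 320 km/h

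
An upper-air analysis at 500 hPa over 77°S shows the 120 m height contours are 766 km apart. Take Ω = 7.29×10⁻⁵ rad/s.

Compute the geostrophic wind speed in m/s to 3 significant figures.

Coriolis parameter at 77°S:
f = 2Ω sin φ = 2 × 7.29×10⁻⁵ × sin 77° = 1.42×10⁻⁴ s⁻¹
Height gradient: |∂Z/∂n| = 120 m / 766000 m = 1.57×10⁻⁴
On a pressure surface, geostrophic balance gives V_g = (g/f)|∂Z/∂n|:
V_g = 9.81 × 1.57×10⁻⁴ / 1.42×10⁻⁴ = 10.8 m/s

10.8 m/s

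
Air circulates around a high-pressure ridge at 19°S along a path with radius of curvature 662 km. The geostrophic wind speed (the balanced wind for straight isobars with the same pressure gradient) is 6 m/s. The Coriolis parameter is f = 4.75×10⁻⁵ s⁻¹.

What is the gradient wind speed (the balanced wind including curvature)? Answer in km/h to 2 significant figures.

Around a high, pressure-gradient force acts outward with centrifugal, so Coriolis balances both:
fV = (1/ρ)|∂P/∂n| + V²/R  →  V² − fR·V + fR·V_g = 0
With fR = 4.75×10⁻⁵ × 662×10³ m = 31.4 m/s:
V = [fR − √((fR)² − 4 fR V_g)]/2 = [31.4 − √(31.4² − 4×31.4×6)]/2 = 8.07 m/s
Supergeostrophic (V > V_g = 6 m/s), as expected around a high.
Converting: 8.07 m/s × 3.6 = 29 km/h

29 km/h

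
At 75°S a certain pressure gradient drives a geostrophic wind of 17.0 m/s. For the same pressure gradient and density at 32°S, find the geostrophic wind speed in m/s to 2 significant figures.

31 m/s

With the same pressure gradient and density, V_g ∝ 1/f ∝ 1/sin φ.
V₂ = V₁ · sin φ₁ / sin φ₂ = 17.0 × sin 75° / sin 32°
V₂ = 17.0 × 0.9659/0.5299 = 31 m/s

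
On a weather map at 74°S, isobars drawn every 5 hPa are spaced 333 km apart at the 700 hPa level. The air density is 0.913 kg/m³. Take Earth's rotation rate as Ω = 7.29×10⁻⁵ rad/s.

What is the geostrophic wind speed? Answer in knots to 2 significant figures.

Coriolis parameter at 74°S:
f = 2Ω sin φ = 2 × 7.29×10⁻⁵ × sin 74° = 1.40×10⁻⁴ s⁻¹
Pressure gradient: |∂P/∂n| = 500 Pa / 333000 m = 1.50×10⁻³ Pa/m
Geostrophic balance (pressure-gradient force = Coriolis force):
V_g = (1/(fρ)) |∂P/∂n| = 1.50×10⁻³ / (1.40×10⁻⁴ × 0.913) = 11.7 m/s
Converting: 11.7 m/s × 1.944 = 23 knots

23 knots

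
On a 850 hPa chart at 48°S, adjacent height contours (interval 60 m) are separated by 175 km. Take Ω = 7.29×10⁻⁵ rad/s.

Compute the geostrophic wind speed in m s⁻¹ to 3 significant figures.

31.0 m s⁻¹

Coriolis parameter at 48°S:
f = 2Ω sin φ = 2 × 7.29×10⁻⁵ × sin 48° = 1.08×10⁻⁴ s⁻¹
Height gradient: |∂Z/∂n| = 60 m / 175000 m = 3.43×10⁻⁴
On a pressure surface, geostrophic balance gives V_g = (g/f)|∂Z/∂n|:
V_g = 9.81 × 3.43×10⁻⁴ / 1.08×10⁻⁴ = 31.0 m/s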